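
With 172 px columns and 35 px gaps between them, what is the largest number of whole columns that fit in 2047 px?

k columns need k·172 + (k−1)·35 = k·207 − 35.
k·207 − 35 ≤ 2047 → k ≤ 2082 / 207 ≈ 10.06, so k = 10.

10 columns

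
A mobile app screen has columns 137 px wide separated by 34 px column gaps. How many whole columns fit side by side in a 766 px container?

4 columns: 4·137 + 3·34 = 650 px ≤ 766.
5 columns: 821 px > 766. So 4.

4 columns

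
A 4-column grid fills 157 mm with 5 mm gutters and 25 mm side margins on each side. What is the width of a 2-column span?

Content width = 157 − 2·25 = 107 mm.
4c + 3·5 = 107 → 4c = 92 → c = 23 mm.
2 columns plus 1 gutter: 46 + 5 = 51 mm.

51 mm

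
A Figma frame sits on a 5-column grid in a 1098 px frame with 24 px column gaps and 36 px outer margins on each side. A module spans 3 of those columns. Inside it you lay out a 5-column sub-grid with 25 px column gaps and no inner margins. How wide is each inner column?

101.2 px

Subtract both margins: 1098 − 2·36 = 1026 px.
5 columns + 4 column gaps: 5c + 4·24 = 1026.
5c = 1026 − 96 = 930, so c = 186 px.
Span of 3: 3·186 + 2·24 = 558 + 48 = 606 px.
5 columns + 4 column gaps: 5d + 4·25 = 606.
5d = 606 − 100 = 506, so d = 101.2 px.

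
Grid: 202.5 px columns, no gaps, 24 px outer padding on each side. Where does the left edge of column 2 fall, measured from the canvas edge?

Before column 2: the margin + 1 column + 1 gap.
Offset = 24 + 1·(202.5 + 0) = 24 + 202.5 = 226.5 px.

226.5 px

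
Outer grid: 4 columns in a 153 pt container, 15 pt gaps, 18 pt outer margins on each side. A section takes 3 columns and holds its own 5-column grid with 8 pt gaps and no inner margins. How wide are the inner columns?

10.4 pt

Inside the margins: 153 − 36 = 117 pt.
Subtracting 3 gaps of 15 leaves 72 for 4 columns, so c = 18 pt.
3-column span = 3·18 + 2·15 = 84 pt.
Subtracting 4 gaps of 8 leaves 52 for 5 columns, so d = 10.4 pt.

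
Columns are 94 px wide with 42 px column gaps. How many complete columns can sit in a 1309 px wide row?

9 columns

9 columns: 9·94 + 8·42 = 1182 px ≤ 1309.
10 columns: 1318 px > 1309. So 9.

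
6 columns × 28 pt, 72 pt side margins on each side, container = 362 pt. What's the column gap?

Inside the margins: 362 − 144 = 218 pt.
6 columns take 6·28 = 168 pt; remaining 50 splits into 5 column gaps.
g = 50 / 5 = 10 pt.

10 pt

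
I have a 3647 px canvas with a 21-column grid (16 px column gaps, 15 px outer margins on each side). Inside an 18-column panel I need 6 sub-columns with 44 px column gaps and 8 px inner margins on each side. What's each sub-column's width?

Subtract both margins: 3647 − 2·15 = 3617 px.
21c + 20·16 = 3617 → 21c = 3297 → c = 157 px.
Span of 18: 18·157 + 17·16 = 2826 + 272 = 3098 px.
Inner content = 3098 − 2·8 = 3082 px.
Subtracting 5 column gaps of 44 leaves 2862 for 6 columns, so d = 477 px.

477 px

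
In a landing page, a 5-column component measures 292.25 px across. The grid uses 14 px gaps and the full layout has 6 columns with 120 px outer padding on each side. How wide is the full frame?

593.5 px

5 columns + 4 gaps: 5c + 4·14 = 292.25.
5c = 292.25 − 56 = 236.25, so c = 47.25 px.
Frame = 2·120 + 6·47.25 + 5·14 = 240 + 283.5 + 70 = 593.5 px.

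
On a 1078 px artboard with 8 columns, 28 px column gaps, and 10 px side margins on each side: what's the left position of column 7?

Take off 20 px of margins, leaving 1058 px.
8c + 7·28 = 1058 → 8c = 862 → c = 107.75 px.
Before column 7: the margin + 6 columns + 6 column gaps.
Offset = 10 + 6·(107.75 + 28) = 10 + 814.5 = 824.5 px.

824.5 px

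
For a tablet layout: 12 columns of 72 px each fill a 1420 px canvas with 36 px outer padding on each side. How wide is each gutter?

44 px

Take off 72 px of margins, leaving 1348 px.
Columns use 864 px, leaving 484 px across 11 gutters = 44 px each.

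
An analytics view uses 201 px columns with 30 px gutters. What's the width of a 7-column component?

Span of 7: 7·201 + 6·30 = 1407 + 180 = 1587 px.

1587 px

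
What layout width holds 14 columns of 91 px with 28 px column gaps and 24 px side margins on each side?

1686 px

Total width: 2·24 + 14·91 + 13·28 = 1686 px.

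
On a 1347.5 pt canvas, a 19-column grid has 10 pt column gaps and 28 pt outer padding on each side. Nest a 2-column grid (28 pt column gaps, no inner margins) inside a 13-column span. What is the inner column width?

Take off 56 pt of margins, leaving 1291.5 pt.
Subtracting 18 column gaps of 10 leaves 1111.5 for 19 columns, so c = 58.5 pt.
13 columns plus 12 column gaps: 760.5 + 120 = 880.5 pt.
2 columns + 1 column gap: 2d + 1·28 = 880.5.
2d = 880.5 − 28 = 852.5, so d = 426.25 pt.

426.25 pt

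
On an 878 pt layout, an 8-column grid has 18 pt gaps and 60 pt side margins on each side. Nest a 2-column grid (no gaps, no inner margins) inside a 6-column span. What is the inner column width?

282 pt

Take off 120 pt of margins, leaving 758 pt.
8 columns + 7 gaps: 8c + 7·18 = 758.
8c = 758 − 126 = 632, so c = 79 pt.
Span of 6: 6·79 + 5·18 = 474 + 90 = 564 pt.
With no gaps, each column is 564/2 = 282 pt.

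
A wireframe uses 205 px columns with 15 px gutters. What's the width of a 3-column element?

Span of 3: 3·205 + 2·15 = 615 + 30 = 645 px.

645 px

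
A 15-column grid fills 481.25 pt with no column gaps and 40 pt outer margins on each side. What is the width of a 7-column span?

Inside the margins: 481.25 − 80 = 401.25 pt.
15c = 401.25 → c = 26.75 pt.
With no column gaps, 7 columns span 7·26.75 = 187.25 pt.

187.25 pt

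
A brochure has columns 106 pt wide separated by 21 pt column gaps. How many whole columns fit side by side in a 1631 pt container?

Each extra column adds 106 + 21 = 127 pt.
(1631 + 21) / 127 = 13.01, so 13 columns fit.

13 columns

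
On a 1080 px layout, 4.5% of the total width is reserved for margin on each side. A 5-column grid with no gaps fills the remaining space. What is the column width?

196.56 px

1080 × (1 − 2·4.5%) = 1080 × 91% = 982.8 px for the columns.
982.8 / 5 = 196.56 px per column.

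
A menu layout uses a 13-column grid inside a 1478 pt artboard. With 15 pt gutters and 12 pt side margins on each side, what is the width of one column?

Inside the margins: 1478 − 24 = 1454 pt.
1454 − 12·15 = 1274; ÷13 gives c = 98 pt.

98 pt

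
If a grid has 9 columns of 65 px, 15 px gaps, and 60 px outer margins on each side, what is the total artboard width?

825 px

Adding margins, columns and gutters: 120 + 585 + 120 = 825 px.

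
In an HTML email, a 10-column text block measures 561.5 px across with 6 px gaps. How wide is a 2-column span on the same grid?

107.5 px

Subtracting 9 gaps of 6 leaves 507.5 for 10 columns, so c = 50.75 px.
Span of 2: 2·50.75 + 1·6 = 101.5 + 6 = 107.5 px.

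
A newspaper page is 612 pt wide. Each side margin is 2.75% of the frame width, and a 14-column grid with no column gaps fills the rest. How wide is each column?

Margins: 2.75% × 612 = 16.83 pt each, so content = 612 − 33.66 = 578.34 pt.
14c = 578.34 → c = 41.31 pt.

41.31 pt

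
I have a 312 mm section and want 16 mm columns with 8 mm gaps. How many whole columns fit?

13 columns

13 columns: 13·16 + 12·8 = 304 mm ≤ 312.
14 columns: 328 mm > 312. So 13.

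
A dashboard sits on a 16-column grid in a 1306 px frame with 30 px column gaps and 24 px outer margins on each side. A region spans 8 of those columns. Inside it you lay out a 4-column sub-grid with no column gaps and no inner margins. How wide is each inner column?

Subtract both margins: 1306 − 2·24 = 1258 px.
16c + 15·30 = 1258 → 16c = 808 → c = 50.5 px.
8 columns plus 7 column gaps: 404 + 210 = 614 px.
With no column gaps, each column is 614/4 = 153.5 px.

153.5 px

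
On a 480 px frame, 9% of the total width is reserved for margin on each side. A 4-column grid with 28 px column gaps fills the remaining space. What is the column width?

Each margin = 9% of 480 = 43.2 px; content = 480 − 2·43.2 = 393.6 px.
4 columns + 3 column gaps: 4c + 3·28 = 393.6.
4c = 393.6 − 84 = 309.6, so c = 77.4 px.

77.4 px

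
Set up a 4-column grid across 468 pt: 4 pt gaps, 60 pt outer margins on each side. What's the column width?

Inside the margins: 468 − 120 = 348 pt.
Subtracting 3 gaps of 4 leaves 336 for 4 columns, so c = 84 pt.

84 pt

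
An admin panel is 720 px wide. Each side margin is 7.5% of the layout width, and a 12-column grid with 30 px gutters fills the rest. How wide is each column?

23.5 px

720 × (1 − 2·7.5%) = 720 × 85% = 612 px for the columns.
12 columns + 11 gutters: 12c + 11·30 = 612.
12c = 612 − 330 = 282, so c = 23.5 px.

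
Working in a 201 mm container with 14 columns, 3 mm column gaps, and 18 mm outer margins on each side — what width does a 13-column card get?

Subtract both margins: 201 − 2·18 = 165 mm.
Subtracting 13 column gaps of 3 leaves 126 for 14 columns, so c = 9 mm.
Span of 13: 13·9 + 12·3 = 117 + 36 = 153 mm.

153 mm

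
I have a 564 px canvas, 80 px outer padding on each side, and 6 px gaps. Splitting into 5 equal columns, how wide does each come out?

Subtract both margins: 564 − 2·80 = 404 px.
5c + 4·6 = 404 → 5c = 380 → c = 76 px.

76 px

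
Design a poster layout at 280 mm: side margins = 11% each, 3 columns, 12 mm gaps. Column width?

Margins: 11% × 280 = 30.8 mm each, so content = 280 − 61.6 = 218.4 mm.
218.4 − 2·12 = 194.4; ÷3 gives c = 64.8 mm.

64.8 mm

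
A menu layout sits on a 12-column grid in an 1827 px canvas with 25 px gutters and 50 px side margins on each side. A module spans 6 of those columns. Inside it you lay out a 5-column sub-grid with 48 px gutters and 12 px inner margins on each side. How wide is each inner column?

Subtract both margins: 1827 − 2·50 = 1727 px.
1727 − 11·25 = 1452; ÷12 gives c = 121 px.
6-column span = 6·121 + 5·25 = 851 px.
Inner content = 851 − 2·12 = 827 px.
5d + 4·48 = 827 → 5d = 635 → d = 127 px.

127 px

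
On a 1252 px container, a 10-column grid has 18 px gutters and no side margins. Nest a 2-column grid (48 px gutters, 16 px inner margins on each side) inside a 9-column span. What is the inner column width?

522.5 px

10c + 9·18 = 1252 → 10c = 1090 → c = 109 px.
9 columns plus 8 gutters: 981 + 144 = 1125 px.
Inner content = 1125 − 2·16 = 1093 px.
Subtracting 1 gutter of 48 leaves 1045 for 2 columns, so d = 522.5 px.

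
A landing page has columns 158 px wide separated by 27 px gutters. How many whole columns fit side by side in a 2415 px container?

13 columns

k columns need k·158 + (k−1)·27 = k·185 − 27.
k·185 − 27 ≤ 2415 → k ≤ 2442 / 185 ≈ 13.20, so k = 13.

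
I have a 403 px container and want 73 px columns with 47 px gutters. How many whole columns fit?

3 columns: 3·73 + 2·47 = 313 px ≤ 403.
4 columns: 433 px > 403. So 3.

3 columns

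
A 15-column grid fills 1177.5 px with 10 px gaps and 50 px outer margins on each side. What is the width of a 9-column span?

642.5 px

Content width = 1177.5 − 2·50 = 1077.5 px.
15 columns + 14 gaps: 15c + 14·10 = 1077.5.
15c = 1077.5 − 140 = 937.5, so c = 62.5 px.
9-column span = 9·62.5 + 8·10 = 642.5 px.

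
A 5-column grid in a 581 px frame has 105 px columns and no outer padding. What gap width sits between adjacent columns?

14 px

5 columns take 5·105 = 525 px; remaining 56 splits into 4 gaps.
g = 56 / 4 = 14 px.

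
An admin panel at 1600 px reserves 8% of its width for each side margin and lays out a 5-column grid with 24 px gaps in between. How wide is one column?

Margins: 8% × 1600 = 128 px each, so content = 1600 − 256 = 1344 px.
1344 − 4·24 = 1248; ÷5 gives c = 249.6 px.

249.6 px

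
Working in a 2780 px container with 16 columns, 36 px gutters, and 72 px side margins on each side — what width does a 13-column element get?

Inside the margins: 2780 − 144 = 2636 px.
16c + 15·36 = 2636 → 16c = 2096 → c = 131 px.
Span of 13: 13·131 + 12·36 = 1703 + 432 = 2135 px.

2135 px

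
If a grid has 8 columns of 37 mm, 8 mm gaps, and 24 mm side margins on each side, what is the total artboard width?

Total width: 2·24 + 8·37 + 7·8 = 400 mm.

400 mm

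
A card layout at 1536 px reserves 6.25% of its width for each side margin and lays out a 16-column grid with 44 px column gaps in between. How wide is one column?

42.75 px

1536 × (1 − 2·6.25%) = 1536 × 87.5% = 1344 px for the columns.
16 columns + 15 column gaps: 16c + 15·44 = 1344.
16c = 1344 − 660 = 684, so c = 42.75 px.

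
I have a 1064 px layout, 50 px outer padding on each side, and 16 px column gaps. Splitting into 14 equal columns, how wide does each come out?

54 px

Content width = 1064 − 2·50 = 964 px.
Subtracting 13 column gaps of 16 leaves 756 for 14 columns, so c = 54 px.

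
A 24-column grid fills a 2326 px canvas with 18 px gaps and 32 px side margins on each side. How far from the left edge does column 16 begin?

Subtract both margins: 2326 − 2·32 = 2262 px.
Subtracting 23 gaps of 18 leaves 1848 for 24 columns, so c = 77 px.
Column 16 starts at margin + 15·(column + gutter) = 32 + 15·95 = 1457 px.

1457 px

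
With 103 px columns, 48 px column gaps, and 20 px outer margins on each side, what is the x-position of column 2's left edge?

Before column 2: the margin + 1 column + 1 column gap.
Offset = 20 + 1·(103 + 48) = 20 + 151 = 171 px.

171 px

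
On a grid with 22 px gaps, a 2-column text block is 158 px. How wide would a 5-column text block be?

2 columns + 1 gap: 2c + 1·22 = 158.
2c = 158 − 22 = 136, so c = 68 px.
Span of 5: 5·68 + 4·22 = 340 + 88 = 428 px.

428 px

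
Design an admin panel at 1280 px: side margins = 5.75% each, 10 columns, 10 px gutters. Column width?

104.28 px

1280 × (1 − 2·5.75%) = 1280 × 88.5% = 1132.8 px for the columns.
10c + 9·10 = 1132.8 → 10c = 1042.8 → c = 104.28 px.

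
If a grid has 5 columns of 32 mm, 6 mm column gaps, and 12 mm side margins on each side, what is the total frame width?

208 mm

Adding margins, columns and gutters: 24 + 160 + 24 = 208 mm.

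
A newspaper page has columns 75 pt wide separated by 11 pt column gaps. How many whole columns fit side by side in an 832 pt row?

9 columns: 9·75 + 8·11 = 763 pt ≤ 832.
10 columns: 849 pt > 832. So 9.

9 columns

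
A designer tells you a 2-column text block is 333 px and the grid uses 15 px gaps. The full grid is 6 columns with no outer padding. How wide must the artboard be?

Subtracting 1 gap of 15 leaves 318 for 2 columns, so c = 159 px.
Artboard = 6·159 + 5·15 = 954 + 75 = 1029 px.

1029 px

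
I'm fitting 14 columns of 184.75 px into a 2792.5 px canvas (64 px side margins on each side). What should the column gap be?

6 px

Inside the margins: 2792.5 − 128 = 2664.5 px.
14·184.75 + 13g = 2664.5 → 13g = 78 → g = 6 px.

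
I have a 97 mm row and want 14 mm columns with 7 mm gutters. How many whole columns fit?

Each extra column adds 14 + 7 = 21 mm.
(97 + 7) / 21 = 4.95, so 4 columns fit.

4 columns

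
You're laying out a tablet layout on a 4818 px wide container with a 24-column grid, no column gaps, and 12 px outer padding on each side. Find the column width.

Inside the margins: 4818 − 24 = 4794 px.
24c = 4794 → c = 199.75 px.

199.75 px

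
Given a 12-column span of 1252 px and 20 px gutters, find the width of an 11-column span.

1146 px

12 columns + 11 gutters: 12c + 11·20 = 1252.
12c = 1252 − 220 = 1032, so c = 86 px.
11 columns plus 10 gutters: 946 + 200 = 1146 px.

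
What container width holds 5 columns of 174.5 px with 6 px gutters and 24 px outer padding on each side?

944.5 px

Adding margins, columns and gutters: 48 + 872.5 + 24 = 944.5 px.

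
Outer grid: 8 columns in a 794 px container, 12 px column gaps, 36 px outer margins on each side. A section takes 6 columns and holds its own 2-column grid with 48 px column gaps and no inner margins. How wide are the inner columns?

Outer content = 794 − 2·36 = 722 px.
8 columns + 7 column gaps: 8c + 7·12 = 722.
8c = 722 − 84 = 638, so c = 79.75 px.
6-column span = 6·79.75 + 5·12 = 538.5 px.
Subtracting 1 column gap of 48 leaves 490.5 for 2 columns, so d = 245.25 px.

245.25 px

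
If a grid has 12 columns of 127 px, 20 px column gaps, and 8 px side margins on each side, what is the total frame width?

Adding margins, columns and gutters: 16 + 1524 + 220 = 1760 px.

1760 px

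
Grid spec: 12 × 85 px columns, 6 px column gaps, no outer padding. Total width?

1086 px

Total width: 12·85 + 11·6 = 1086 px.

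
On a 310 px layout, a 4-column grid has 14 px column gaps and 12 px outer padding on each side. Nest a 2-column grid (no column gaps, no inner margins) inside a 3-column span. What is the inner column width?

Take off 24 px of margins, leaving 286 px.
Subtracting 3 column gaps of 14 leaves 244 for 4 columns, so c = 61 px.
3 columns plus 2 column gaps: 183 + 28 = 211 px.
211 / 2 = 105.5 px per column.

105.5 px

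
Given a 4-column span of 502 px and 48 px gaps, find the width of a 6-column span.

4c + 3·48 = 502 → 4c = 358 → c = 89.5 px.
6 columns plus 5 gaps: 537 + 240 = 777 px.

777 px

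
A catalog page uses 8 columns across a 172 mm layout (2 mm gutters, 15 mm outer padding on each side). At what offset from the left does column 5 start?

Take off 30 mm of margins, leaving 142 mm.
8c + 7·2 = 142 → 8c = 128 → c = 16 mm.
Before column 5: the margin + 4 columns + 4 gutters.
Offset = 15 + 4·(16 + 2) = 15 + 72 = 87 mm.

87 mm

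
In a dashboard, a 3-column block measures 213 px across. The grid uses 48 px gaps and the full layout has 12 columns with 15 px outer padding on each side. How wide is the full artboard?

1026 px

3 columns + 2 gaps: 3c + 2·48 = 213.
3c = 213 − 96 = 117, so c = 39 px.
Adding margins, columns and gutters: 30 + 468 + 528 = 1026 px.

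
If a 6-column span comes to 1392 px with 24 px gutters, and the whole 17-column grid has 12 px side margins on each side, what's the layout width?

4012 px

6 columns + 5 gutters: 6c + 5·24 = 1392.
6c = 1392 − 120 = 1272, so c = 212 px.
Layout = 2·12 + 17·212 + 16·24 = 24 + 3604 + 384 = 4012 px.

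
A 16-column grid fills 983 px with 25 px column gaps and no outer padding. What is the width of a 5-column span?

290 px

Subtracting 15 column gaps of 25 leaves 608 for 16 columns, so c = 38 px.
5-column span = 5·38 + 4·25 = 290 px.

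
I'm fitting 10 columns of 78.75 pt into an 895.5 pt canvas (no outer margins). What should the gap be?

10 columns take 10·78.75 = 787.5 pt; remaining 108 splits into 9 gaps.
g = 108 / 9 = 12 pt.

12 pt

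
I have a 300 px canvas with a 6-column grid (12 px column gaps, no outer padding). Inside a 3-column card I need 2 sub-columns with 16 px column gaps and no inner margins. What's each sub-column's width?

64 px

300 − 5·12 = 240; ÷6 gives c = 40 px.
3 columns plus 2 column gaps: 120 + 24 = 144 px.
Subtracting 1 column gap of 16 leaves 128 for 2 columns, so d = 64 px.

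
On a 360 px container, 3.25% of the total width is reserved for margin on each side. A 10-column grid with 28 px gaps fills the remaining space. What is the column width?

Margins: 3.25% × 360 = 11.7 px each, so content = 360 − 23.4 = 336.6 px.
10 columns + 9 gaps: 10c + 9·28 = 336.6.
10c = 336.6 − 252 = 84.6, so c = 8.46 px.

8.46 px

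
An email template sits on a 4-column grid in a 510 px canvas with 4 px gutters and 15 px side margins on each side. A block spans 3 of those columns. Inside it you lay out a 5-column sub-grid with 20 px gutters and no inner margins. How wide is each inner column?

Outer content = 510 − 2·15 = 480 px.
480 − 3·4 = 468; ÷4 gives c = 117 px.
3-column span = 3·117 + 2·4 = 359 px.
5d + 4·20 = 359 → 5d = 279 → d = 55.8 px.

55.8 px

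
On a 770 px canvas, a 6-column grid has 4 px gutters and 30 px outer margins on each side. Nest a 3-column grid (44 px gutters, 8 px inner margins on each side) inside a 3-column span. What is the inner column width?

83 px

Take off 60 px of margins, leaving 710 px.
710 − 5·4 = 690; ÷6 gives c = 115 px.
Span of 3: 3·115 + 2·4 = 345 + 8 = 353 px.
Inner content = 353 − 2·8 = 337 px.
337 − 2·44 = 249; ÷3 gives d = 83 px.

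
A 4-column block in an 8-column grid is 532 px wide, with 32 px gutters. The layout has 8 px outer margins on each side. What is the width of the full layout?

1112 px

4 columns + 3 gutters: 4c + 3·32 = 532.
4c = 532 − 96 = 436, so c = 109 px.
Adding margins, columns and gutters: 16 + 872 + 224 = 1112 px.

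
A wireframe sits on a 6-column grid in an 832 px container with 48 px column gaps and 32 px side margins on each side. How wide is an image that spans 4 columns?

Content width = 832 − 2·32 = 768 px.
Subtracting 5 column gaps of 48 leaves 528 for 6 columns, so c = 88 px.
Span of 4: 4·88 + 3·48 = 352 + 144 = 496 px.

496 px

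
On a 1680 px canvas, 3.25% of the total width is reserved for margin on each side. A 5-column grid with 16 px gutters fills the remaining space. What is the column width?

301.36 px

Each margin = 3.25% of 1680 = 54.6 px; content = 1680 − 2·54.6 = 1570.8 px.
Subtracting 4 gutters of 16 leaves 1506.8 for 5 columns, so c = 301.36 px.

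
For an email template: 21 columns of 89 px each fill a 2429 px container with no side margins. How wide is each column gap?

28 px

21·89 + 20g = 2429 → 20g = 560 → g = 28 px.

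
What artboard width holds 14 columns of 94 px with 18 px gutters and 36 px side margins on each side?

Adding margins, columns and gutters: 72 + 1316 + 234 = 1622 px.

1622 px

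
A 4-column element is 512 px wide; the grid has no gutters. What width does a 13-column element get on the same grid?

1664 px

512 / 4 = 128 px per column.
With no gutters, 13 columns span 13·128 = 1664 px.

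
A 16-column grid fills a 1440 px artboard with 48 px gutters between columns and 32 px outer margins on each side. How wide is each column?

Inside the margins: 1440 − 64 = 1376 px.
16 columns + 15 gutters: 16c + 15·48 = 1376.
16c = 1376 − 720 = 656, so c = 41 px.

41 px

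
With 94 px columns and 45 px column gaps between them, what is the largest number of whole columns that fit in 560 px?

Each extra column adds 94 + 45 = 139 px.
(560 + 45) / 139 = 4.35, so 4 columns fit.

4 columns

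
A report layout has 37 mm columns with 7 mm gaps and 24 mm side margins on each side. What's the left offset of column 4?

156 mm

Column 4 starts at margin + 3·(column + gutter) = 24 + 3·44 = 156 mm.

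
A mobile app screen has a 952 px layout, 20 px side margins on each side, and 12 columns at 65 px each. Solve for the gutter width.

12 px

Content width = 952 − 2·20 = 912 px.
12 columns take 12·65 = 780 px; remaining 132 splits into 11 gutters.
g = 132 / 11 = 12 px.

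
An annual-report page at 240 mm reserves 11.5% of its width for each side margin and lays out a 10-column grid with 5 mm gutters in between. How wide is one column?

13.98 mm

Margins: 11.5% × 240 = 27.6 mm each, so content = 240 − 55.2 = 184.8 mm.
10 columns + 9 gutters: 10c + 9·5 = 184.8.
10c = 184.8 − 45 = 139.8, so c = 13.98 mm.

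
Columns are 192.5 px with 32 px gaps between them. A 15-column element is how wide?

3335.5 px

15 columns plus 14 gaps: 2887.5 + 448 = 3335.5 px.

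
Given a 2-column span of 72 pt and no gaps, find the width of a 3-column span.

With no gaps, each column is 72/2 = 36 pt.
With no gaps, 3 columns span 3·36 = 108 pt.

108 pt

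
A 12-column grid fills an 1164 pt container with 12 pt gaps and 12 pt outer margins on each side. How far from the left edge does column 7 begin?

Content = 1164 − 2·12 = 1140 pt.
12c + 11·12 = 1140 → 12c = 1008 → c = 84 pt.
Column 7 starts at margin + 6·(column + gutter) = 12 + 6·96 = 588 pt.

588 pt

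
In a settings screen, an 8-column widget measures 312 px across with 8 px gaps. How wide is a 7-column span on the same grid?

272 px

Subtracting 7 gaps of 8 leaves 256 for 8 columns, so c = 32 px.
Span of 7: 7·32 + 6·8 = 224 + 48 = 272 px.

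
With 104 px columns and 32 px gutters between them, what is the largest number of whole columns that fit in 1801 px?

13 columns

Each extra column adds 104 + 32 = 136 px.
(1801 + 32) / 136 = 13.48, so 13 columns fit.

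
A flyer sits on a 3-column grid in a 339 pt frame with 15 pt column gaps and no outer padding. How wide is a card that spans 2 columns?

3 columns + 2 column gaps: 3c + 2·15 = 339.
3c = 339 − 30 = 309, so c = 103 pt.
2-column span = 2·103 + 1·15 = 221 pt.

221 pt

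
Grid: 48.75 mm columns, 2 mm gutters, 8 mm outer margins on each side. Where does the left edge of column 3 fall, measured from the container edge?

109.5 mm

Column 3 starts at margin + 2·(column + gutter) = 8 + 2·50.75 = 109.5 mm.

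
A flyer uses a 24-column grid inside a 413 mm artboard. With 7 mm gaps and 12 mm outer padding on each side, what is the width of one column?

9.5 mm

Inside the margins: 413 − 24 = 389 mm.
389 − 23·7 = 228; ÷24 gives c = 9.5 mm.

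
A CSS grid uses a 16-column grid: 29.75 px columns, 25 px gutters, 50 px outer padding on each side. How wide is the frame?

Frame = 2·50 + 16·29.75 + 15·25 = 100 + 476 + 375 = 951 px.

951 px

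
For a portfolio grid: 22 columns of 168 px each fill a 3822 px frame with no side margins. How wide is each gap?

6 px

22·168 + 21g = 3822 → 21g = 126 → g = 6 px.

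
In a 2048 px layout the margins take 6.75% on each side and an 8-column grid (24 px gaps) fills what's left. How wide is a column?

200.44 px

Margins: 6.75% × 2048 = 138.24 px each, so content = 2048 − 276.48 = 1771.52 px.
8c + 7·24 = 1771.52 → 8c = 1603.52 → c = 200.44 px.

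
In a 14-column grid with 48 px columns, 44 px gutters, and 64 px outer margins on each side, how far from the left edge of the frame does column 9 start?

Before column 9: the margin + 8 columns + 8 gutters.
Offset = 64 + 8·(48 + 44) = 64 + 736 = 800 px.

800 px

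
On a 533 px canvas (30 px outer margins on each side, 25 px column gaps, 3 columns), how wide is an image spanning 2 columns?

Take off 60 px of margins, leaving 473 px.
Subtracting 2 column gaps of 25 leaves 423 for 3 columns, so c = 141 px.
2-column span = 2·141 + 1·25 = 307 px.

307 px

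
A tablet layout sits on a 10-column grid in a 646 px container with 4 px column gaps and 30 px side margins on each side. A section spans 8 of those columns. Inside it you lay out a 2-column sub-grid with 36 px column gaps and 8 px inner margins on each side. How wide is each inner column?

Take off 60 px of margins, leaving 586 px.
10c + 9·4 = 586 → 10c = 550 → c = 55 px.
Span of 8: 8·55 + 7·4 = 440 + 28 = 468 px.
Inner content = 468 − 2·8 = 452 px.
Subtracting 1 column gap of 36 leaves 416 for 2 columns, so d = 208 px.

208 px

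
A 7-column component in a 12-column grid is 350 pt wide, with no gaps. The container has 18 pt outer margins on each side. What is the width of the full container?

636 pt

7c = 350 → c = 50 pt.
Container = 2·18 + 12·50 = 36 + 600 = 636 pt.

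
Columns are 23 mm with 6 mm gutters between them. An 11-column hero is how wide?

313 mm

11 columns plus 10 gutters: 253 + 60 = 313 mm.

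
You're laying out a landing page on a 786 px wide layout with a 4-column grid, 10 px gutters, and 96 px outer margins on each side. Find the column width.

Content width = 786 − 2·96 = 594 px.
594 − 3·10 = 564; ÷4 gives c = 141 px.

141 px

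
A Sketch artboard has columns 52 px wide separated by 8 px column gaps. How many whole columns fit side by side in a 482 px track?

8 columns

Each extra column adds 52 + 8 = 60 px.
(482 + 8) / 60 = 8.17, so 8 columns fit.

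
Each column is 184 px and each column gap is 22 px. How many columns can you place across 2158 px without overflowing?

10 columns

Each extra column adds 184 + 22 = 206 px.
(2158 + 22) / 206 = 10.58, so 10 columns fit.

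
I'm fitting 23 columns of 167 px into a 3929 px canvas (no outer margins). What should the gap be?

4 px

Columns use 3841 px, leaving 88 px across 22 gaps = 4 px each.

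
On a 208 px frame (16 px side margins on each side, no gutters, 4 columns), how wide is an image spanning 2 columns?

Subtract both margins: 208 − 2·16 = 176 px.
With no gutters, each column is 176/4 = 44 px.
With no gutters, 2 columns span 2·44 = 88 px.

88 px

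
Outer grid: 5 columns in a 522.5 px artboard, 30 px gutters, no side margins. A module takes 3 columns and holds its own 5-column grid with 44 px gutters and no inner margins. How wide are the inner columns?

5c + 4·30 = 522.5 → 5c = 402.5 → c = 80.5 px.
Span of 3: 3·80.5 + 2·30 = 241.5 + 60 = 301.5 px.
Subtracting 4 gutters of 44 leaves 125.5 for 5 columns, so d = 25.1 px.

25.1 px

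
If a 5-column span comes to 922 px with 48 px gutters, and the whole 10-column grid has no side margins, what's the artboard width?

Subtracting 4 gutters of 48 leaves 730 for 5 columns, so c = 146 px.
Artboard = 10·146 + 9·48 = 1460 + 432 = 1892 px.

1892 px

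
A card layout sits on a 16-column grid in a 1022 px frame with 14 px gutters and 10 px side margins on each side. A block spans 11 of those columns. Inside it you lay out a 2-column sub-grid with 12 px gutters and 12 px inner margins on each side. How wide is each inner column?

Inside the margins: 1022 − 20 = 1002 px.
1002 − 15·14 = 792; ÷16 gives c = 49.5 px.
11 columns plus 10 gutters: 544.5 + 140 = 684.5 px.
Inner content = 684.5 − 2·12 = 660.5 px.
Subtracting 1 gutter of 12 leaves 648.5 for 2 columns, so d = 324.25 px.

324.25 px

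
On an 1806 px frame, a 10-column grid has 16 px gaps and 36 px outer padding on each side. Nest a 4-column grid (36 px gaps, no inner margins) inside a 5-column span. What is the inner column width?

Outer content = 1806 − 2·36 = 1734 px.
Subtracting 9 gaps of 16 leaves 1590 for 10 columns, so c = 159 px.
5 columns plus 4 gaps: 795 + 64 = 859 px.
859 − 3·36 = 751; ÷4 gives d = 187.75 px.

187.75 px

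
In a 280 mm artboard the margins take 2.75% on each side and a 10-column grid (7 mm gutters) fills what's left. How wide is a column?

280 × (1 − 2·2.75%) = 280 × 94.5% = 264.6 mm for the columns.
10c + 9·7 = 264.6 → 10c = 201.6 → c = 20.16 mm.

20.16 mm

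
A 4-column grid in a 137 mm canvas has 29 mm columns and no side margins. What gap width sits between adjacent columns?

4 columns take 4·29 = 116 mm; remaining 21 splits into 3 gaps.
g = 21 / 3 = 7 mm.

7 mm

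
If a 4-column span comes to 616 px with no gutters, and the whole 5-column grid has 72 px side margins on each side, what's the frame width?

914 px

With no gutters, each column is 616/4 = 154 px.
Frame = 2·72 + 5·154 = 144 + 770 = 914 px.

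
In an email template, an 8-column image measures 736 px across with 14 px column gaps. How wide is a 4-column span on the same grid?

361 px

736 − 7·14 = 638; ÷8 gives c = 79.75 px.
4-column span = 4·79.75 + 3·14 = 361 px.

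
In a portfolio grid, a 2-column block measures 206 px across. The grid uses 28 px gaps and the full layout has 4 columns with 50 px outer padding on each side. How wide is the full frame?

206 − 1·28 = 178; ÷2 gives c = 89 px.
Adding margins, columns and gutters: 100 + 356 + 84 = 540 px.

540 px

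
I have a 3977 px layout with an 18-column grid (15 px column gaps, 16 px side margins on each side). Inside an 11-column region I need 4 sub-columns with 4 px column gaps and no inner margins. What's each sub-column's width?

Inside the margins: 3977 − 32 = 3945 px.
18 columns + 17 column gaps: 18c + 17·15 = 3945.
18c = 3945 − 255 = 3690, so c = 205 px.
Span of 11: 11·205 + 10·15 = 2255 + 150 = 2405 px.
4 columns + 3 column gaps: 4d + 3·4 = 2405.
4d = 2405 − 12 = 2393, so d = 598.25 px.

598.25 px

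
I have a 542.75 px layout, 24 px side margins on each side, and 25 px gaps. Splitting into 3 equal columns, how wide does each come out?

148.25 px

Take off 48 px of margins, leaving 494.75 px.
3c + 2·25 = 494.75 → 3c = 444.75 → c = 148.25 px.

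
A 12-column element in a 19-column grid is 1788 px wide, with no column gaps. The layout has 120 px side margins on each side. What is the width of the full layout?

3071 px

12c = 1788 → c = 149 px.
Summing: 240 + 2831 = 3071 px.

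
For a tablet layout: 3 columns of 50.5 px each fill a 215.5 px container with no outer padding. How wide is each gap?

Columns use 151.5 px, leaving 64 px across 2 gaps = 32 px each.

32 px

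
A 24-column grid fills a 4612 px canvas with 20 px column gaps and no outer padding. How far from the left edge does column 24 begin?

Subtracting 23 column gaps of 20 leaves 4152 for 24 columns, so c = 173 px.
Before column 24: 23 columns + 23 column gaps.
Offset = 23·(173 + 20) = 23·193 = 4439 px.

4439 px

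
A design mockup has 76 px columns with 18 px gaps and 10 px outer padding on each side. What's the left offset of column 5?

Before column 5: the margin + 4 columns + 4 gaps.
Offset = 10 + 4·(76 + 18) = 10 + 376 = 386 px.

386 px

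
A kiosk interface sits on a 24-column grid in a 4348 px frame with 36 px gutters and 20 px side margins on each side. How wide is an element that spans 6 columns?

Inside the margins: 4348 − 40 = 4308 px.
4308 − 23·36 = 3480; ÷24 gives c = 145 px.
6 columns plus 5 gutters: 870 + 180 = 1050 px.

1050 px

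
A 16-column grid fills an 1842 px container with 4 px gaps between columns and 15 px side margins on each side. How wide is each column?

109.5 px

Take off 30 px of margins, leaving 1812 px.
Subtracting 15 gaps of 4 leaves 1752 for 16 columns, so c = 109.5 px.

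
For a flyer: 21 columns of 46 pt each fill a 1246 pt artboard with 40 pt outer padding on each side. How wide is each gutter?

Inside the margins: 1246 − 80 = 1166 pt.
21 columns take 21·46 = 966 pt; remaining 200 splits into 20 gutters.
g = 200 / 20 = 10 pt.

10 pt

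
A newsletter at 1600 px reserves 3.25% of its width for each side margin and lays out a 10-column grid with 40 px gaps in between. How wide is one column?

113.6 px

1600 × (1 − 2·3.25%) = 1600 × 93.5% = 1496 px for the columns.
10 columns + 9 gaps: 10c + 9·40 = 1496.
10c = 1496 − 360 = 1136, so c = 113.6 px.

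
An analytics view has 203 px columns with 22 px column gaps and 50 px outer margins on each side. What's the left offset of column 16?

Each column+gutter stride is 225 px; 15 of them past the 50 px margin is 50 + 3375 = 3425 px.

3425 px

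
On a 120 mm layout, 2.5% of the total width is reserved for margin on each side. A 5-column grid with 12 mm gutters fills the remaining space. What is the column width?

Each margin = 2.5% of 120 = 3 mm; content = 120 − 2·3 = 114 mm.
5c + 4·12 = 114 → 5c = 66 → c = 13.2 mm.

13.2 mm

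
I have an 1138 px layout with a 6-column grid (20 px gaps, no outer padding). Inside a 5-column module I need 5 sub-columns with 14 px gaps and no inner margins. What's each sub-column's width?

Subtracting 5 gaps of 20 leaves 1038 for 6 columns, so c = 173 px.
Span of 5: 5·173 + 4·20 = 865 + 80 = 945 px.
5d + 4·14 = 945 → 5d = 889 → d = 177.8 px.

177.8 px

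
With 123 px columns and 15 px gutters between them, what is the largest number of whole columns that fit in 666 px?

Each extra column adds 123 + 15 = 138 px.
(666 + 15) / 138 = 4.93, so 4 columns fit.

4 columns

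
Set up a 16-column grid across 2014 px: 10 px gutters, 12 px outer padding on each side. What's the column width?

115 px

Take off 24 px of margins, leaving 1990 px.
16c + 15·10 = 1990 → 16c = 1840 → c = 115 px.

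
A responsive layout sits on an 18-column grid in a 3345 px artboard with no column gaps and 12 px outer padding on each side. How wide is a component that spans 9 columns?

Content width = 3345 − 2·12 = 3321 px.
With no column gaps, each column is 3321/18 = 184.5 px.
With no column gaps, 9 columns span 9·184.5 = 1660.5 px.

1660.5 px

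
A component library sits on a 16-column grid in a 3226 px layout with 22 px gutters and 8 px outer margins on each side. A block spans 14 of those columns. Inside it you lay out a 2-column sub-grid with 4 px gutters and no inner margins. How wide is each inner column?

Inside the margins: 3226 − 16 = 3210 px.
Subtracting 15 gutters of 22 leaves 2880 for 16 columns, so c = 180 px.
Span of 14: 14·180 + 13·22 = 2520 + 286 = 2806 px.
2 columns + 1 gutter: 2d + 1·4 = 2806.
2d = 2806 − 4 = 2802, so d = 1401 px.

1401 px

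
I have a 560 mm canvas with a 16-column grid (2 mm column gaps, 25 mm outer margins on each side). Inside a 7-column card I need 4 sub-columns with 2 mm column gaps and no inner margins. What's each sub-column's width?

Outer content = 560 − 2·25 = 510 mm.
510 − 15·2 = 480; ÷16 gives c = 30 mm.
Span of 7: 7·30 + 6·2 = 210 + 12 = 222 mm.
Subtracting 3 column gaps of 2 leaves 216 for 4 columns, so d = 54 mm.

54 mm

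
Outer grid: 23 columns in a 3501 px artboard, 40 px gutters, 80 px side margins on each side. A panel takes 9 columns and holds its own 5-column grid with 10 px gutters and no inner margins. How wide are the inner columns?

248.6 px

Outer content = 3501 − 2·80 = 3341 px.
3341 − 22·40 = 2461; ÷23 gives c = 107 px.
Span of 9: 9·107 + 8·40 = 963 + 320 = 1283 px.
Subtracting 4 gutters of 10 leaves 1243 for 5 columns, so d = 248.6 px.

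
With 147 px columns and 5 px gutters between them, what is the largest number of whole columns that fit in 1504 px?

9 columns

Each extra column adds 147 + 5 = 152 px.
(1504 + 5) / 152 = 9.93, so 9 columns fit.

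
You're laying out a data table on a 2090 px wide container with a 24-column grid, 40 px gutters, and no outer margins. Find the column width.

48.75 px

24c + 23·40 = 2090 → 24c = 1170 → c = 48.75 px.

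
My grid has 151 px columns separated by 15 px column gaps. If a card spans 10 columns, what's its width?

1645 px

10 columns plus 9 column gaps: 1510 + 135 = 1645 px.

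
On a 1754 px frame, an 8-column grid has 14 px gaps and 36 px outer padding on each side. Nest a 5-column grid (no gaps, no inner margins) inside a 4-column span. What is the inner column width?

166.8 px

Subtract both margins: 1754 − 2·36 = 1682 px.
8c + 7·14 = 1682 → 8c = 1584 → c = 198 px.
Span of 4: 4·198 + 3·14 = 792 + 42 = 834 px.
834 / 5 = 166.8 px per column.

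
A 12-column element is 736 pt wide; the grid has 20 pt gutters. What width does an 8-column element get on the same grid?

484 pt

736 − 11·20 = 516; ÷12 gives c = 43 pt.
8-column span = 8·43 + 7·20 = 484 pt.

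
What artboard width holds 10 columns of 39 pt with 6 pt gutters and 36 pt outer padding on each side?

Total width: 2·36 + 10·39 + 9·6 = 516 pt.

516 pt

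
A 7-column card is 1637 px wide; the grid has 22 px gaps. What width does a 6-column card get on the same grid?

1400 px

7c + 6·22 = 1637 → 7c = 1505 → c = 215 px.
6 columns plus 5 gaps: 1290 + 110 = 1400 px.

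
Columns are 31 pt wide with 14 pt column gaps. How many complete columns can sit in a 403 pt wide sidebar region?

9 columns

Each extra column adds 31 + 14 = 45 pt.
(403 + 14) / 45 = 9.27, so 9 columns fit.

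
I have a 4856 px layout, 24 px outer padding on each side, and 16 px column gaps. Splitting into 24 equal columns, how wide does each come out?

Subtract both margins: 4856 − 2·24 = 4808 px.
Subtracting 23 column gaps of 16 leaves 4440 for 24 columns, so c = 185 px.

185 px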